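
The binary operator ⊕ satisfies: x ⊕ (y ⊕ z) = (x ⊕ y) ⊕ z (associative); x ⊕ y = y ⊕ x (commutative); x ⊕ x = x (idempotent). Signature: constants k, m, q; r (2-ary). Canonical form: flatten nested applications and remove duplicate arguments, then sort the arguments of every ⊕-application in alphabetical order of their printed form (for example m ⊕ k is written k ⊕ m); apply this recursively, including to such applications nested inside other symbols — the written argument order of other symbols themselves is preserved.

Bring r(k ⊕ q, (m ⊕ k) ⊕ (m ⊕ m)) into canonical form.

Work inside:  (m ⊕ k) ⊕ (m ⊕ m)
Merge nested applications:  m ⊕ k ⊕ m ⊕ m
Idempotence:  drop duplicate m, m
Sort arguments:  k ⊕ m
Reassemble:  r(k ⊕ q, k ⊕ m)

Answer: r(k ⊕ q, k ⊕ m)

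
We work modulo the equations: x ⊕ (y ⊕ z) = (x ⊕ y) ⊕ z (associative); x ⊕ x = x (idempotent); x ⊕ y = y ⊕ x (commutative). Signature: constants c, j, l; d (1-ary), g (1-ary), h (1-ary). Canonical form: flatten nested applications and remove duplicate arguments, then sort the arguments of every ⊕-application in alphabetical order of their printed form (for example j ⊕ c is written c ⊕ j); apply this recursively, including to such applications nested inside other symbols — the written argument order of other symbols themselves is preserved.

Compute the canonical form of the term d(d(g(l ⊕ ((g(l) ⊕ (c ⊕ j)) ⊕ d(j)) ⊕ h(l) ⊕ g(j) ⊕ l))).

Answer: d(d(g(c ⊕ d(j) ⊕ g(j) ⊕ g(l) ⊕ h(l) ⊕ j ⊕ l)))

Derivation:
Descend into:  l ⊕ ((g(l) ⊕ (c ⊕ j)) ⊕ d(j)) ⊕ h(l) ⊕ g(j) ⊕ l
Flatten:  l ⊕ g(l) ⊕ c ⊕ j ⊕ d(j) ⊕ h(l) ⊕ g(j) ⊕ l
Deduplicate:  drop duplicate l
Order the arguments:  c ⊕ d(j) ⊕ g(j) ⊕ g(l) ⊕ h(l) ⊕ j ⊕ l
Reassemble:  d(d(g(c ⊕ d(j) ⊕ g(j) ⊕ g(l) ⊕ h(l) ⊕ j ⊕ l)))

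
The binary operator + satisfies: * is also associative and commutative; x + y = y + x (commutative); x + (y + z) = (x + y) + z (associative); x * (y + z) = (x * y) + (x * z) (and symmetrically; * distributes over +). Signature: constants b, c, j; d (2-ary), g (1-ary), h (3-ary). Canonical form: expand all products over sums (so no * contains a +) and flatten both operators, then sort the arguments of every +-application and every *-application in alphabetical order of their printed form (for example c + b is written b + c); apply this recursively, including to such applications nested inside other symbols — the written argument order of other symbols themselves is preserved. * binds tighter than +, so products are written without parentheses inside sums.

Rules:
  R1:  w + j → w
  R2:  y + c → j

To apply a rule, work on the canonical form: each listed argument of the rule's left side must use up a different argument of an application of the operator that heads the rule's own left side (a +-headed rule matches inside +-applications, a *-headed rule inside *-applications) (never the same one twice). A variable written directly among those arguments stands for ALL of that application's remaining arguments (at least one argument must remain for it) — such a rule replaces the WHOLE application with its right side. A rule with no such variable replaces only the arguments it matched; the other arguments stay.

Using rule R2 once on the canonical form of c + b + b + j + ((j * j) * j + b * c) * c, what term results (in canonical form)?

Canonical form:  b + b + b * c * c + c + c * j * j * j + j
Apply R2:  consuming c;  y := b + b + b * c * c + c * j * j * j + j
Every leftover argument binds to the variable; the entire application is replaced.
Giving:  j

Answer: j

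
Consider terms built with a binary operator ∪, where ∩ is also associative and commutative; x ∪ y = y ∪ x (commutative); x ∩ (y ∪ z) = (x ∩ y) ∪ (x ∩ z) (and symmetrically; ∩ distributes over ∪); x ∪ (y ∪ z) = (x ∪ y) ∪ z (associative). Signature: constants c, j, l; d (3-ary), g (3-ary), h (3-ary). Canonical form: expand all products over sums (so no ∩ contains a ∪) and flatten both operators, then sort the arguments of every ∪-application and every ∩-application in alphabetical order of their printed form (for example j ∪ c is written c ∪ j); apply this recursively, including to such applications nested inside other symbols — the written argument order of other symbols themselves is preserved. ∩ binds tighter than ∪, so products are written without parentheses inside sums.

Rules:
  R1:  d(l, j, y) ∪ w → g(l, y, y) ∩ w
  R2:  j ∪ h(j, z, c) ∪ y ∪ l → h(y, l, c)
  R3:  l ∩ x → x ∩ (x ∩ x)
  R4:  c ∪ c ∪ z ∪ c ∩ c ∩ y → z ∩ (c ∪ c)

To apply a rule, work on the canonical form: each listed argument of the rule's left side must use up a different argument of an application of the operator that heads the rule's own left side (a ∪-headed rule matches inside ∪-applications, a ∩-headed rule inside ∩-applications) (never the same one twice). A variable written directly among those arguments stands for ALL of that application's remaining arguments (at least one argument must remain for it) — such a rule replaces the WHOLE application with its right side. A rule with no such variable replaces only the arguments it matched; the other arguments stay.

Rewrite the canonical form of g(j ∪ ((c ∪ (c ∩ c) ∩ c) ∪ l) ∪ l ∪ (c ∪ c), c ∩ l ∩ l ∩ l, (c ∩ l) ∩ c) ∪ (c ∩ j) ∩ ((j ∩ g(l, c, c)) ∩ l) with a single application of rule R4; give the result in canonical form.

Answer: c ∩ g(l, c, c) ∩ j ∩ j ∩ l ∪ g(c ∩ c ∪ c ∩ c ∪ c ∩ j ∪ c ∩ j ∪ c ∩ l ∪ c ∩ l ∪ c ∩ l ∪ c ∩ l, c ∩ l ∩ l ∩ l, c ∩ c ∩ l)

Derivation:
Canonical form:  c ∩ g(l, c, c) ∩ j ∩ j ∩ l ∪ g(c ∪ c ∪ c ∪ c ∩ c ∩ c ∪ j ∪ l ∪ l, c ∩ l ∩ l ∩ l, c ∩ c ∩ l)
R4 matches:  uses c, c, c ∩ c ∩ c;  y := c, z := c ∪ j ∪ l ∪ l
The extension variable absorbs all remaining arguments, so the whole application is rewritten.
New term:  c ∩ g(l, c, c) ∩ j ∩ j ∩ l ∪ g(c ∩ c ∪ c ∩ c ∪ c ∩ j ∪ c ∩ j ∪ c ∩ l ∪ c ∩ l ∪ c ∩ l ∪ c ∩ l, c ∩ l ∩ l ∩ l, c ∩ c ∩ l)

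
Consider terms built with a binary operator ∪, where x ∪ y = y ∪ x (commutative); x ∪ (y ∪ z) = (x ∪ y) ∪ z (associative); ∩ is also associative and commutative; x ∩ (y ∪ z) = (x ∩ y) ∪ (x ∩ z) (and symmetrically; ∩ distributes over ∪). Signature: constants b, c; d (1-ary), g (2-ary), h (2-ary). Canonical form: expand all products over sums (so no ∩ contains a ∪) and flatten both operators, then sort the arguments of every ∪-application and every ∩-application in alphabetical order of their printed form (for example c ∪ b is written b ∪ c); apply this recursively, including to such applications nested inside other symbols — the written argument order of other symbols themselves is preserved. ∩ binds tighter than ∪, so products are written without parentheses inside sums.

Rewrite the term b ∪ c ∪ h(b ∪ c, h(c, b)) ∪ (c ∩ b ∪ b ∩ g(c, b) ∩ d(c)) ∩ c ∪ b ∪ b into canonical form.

Answer: b ∪ b ∪ b ∪ b ∩ c ∩ c ∪ b ∩ c ∩ d(c) ∩ g(c, b) ∪ c ∪ h(b ∪ c, h(c, b))

Derivation:
Expand:  b ∪ c ∪ h(b ∪ c, h(c, b)) ∪ b ∩ c ∩ c ∪ b ∩ c ∩ d(c) ∩ g(c, b) ∪ b ∪ b
Order the arguments:  b ∪ b ∪ b ∪ b ∩ c ∩ c ∪ b ∩ c ∩ d(c) ∩ g(c, b) ∪ c ∪ h(b ∪ c, h(c, b))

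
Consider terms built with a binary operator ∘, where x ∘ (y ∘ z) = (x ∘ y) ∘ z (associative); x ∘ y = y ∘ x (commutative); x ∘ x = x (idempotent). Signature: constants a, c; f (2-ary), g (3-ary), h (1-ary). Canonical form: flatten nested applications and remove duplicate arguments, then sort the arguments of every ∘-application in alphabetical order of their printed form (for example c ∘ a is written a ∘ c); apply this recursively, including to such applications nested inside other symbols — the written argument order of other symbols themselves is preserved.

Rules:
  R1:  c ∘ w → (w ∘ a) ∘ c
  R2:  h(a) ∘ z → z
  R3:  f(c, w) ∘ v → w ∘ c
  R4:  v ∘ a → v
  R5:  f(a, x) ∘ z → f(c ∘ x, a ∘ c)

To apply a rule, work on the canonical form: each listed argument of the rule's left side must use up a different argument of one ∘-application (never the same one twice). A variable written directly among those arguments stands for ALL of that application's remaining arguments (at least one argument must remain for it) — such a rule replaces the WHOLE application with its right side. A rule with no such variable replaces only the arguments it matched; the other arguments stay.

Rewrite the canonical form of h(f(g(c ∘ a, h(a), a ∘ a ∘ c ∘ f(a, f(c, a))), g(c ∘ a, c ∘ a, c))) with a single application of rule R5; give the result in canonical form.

Canonical form:  h(f(g(a ∘ c, h(a), a ∘ c ∘ f(a, f(c, a))), g(a ∘ c, a ∘ c, c)))
Match R5:  consume f(a, f(c, a));  x := f(c, a), z := a ∘ c
Every leftover argument binds to the variable; the entire application is replaced.
Result:  h(f(g(a ∘ c, h(a), f(c ∘ f(c, a), a ∘ c)), g(a ∘ c, a ∘ c, c)))

Answer: h(f(g(a ∘ c, h(a), f(c ∘ f(c, a), a ∘ c)), g(a ∘ c, a ∘ c, c)))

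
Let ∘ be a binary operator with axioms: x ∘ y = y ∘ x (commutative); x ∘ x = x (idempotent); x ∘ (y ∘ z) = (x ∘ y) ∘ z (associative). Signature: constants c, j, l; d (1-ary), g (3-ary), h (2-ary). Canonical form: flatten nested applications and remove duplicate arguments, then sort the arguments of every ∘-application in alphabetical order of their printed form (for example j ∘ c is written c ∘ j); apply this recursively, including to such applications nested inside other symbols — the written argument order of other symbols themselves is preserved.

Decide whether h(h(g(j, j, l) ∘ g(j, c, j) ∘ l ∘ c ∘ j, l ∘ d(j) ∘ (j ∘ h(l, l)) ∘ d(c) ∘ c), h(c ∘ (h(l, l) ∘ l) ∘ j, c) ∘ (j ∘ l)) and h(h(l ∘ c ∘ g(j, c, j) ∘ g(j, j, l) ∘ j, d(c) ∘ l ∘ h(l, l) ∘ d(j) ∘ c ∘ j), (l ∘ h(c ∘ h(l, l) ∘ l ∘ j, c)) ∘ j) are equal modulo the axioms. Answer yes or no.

Answer: yes — both canonical forms are h(h(c ∘ g(j, c, j) ∘ g(j, j, l) ∘ j ∘ l, c ∘ d(c) ∘ d(j) ∘ h(l, l) ∘ j ∘ l), h(c ∘ h(l, l) ∘ j ∘ l, c) ∘ j ∘ l)

Derivation:
Left:  h(h(g(j, j, l) ∘ g(j, c, j) ∘ l ∘ c ∘ j, l ∘ d(j) ∘ (j ∘ h(l, l)) ∘ d(c) ∘ c), h(c ∘ (h(l, l) ∘ l) ∘ j, c) ∘ (j ∘ l))
  Work inside:  h(c ∘ (h(l, l) ∘ l) ∘ j, c) ∘ (j ∘ l)
  Un-nest:  h(c ∘ (h(l, l) ∘ l) ∘ j, c) ∘ j ∘ l
  Inside:  h(c ∘ (h(l, l) ∘ l) ∘ j, c)  →  h(c ∘ h(l, l) ∘ j ∘ l, c)
  Sort:  h(c ∘ h(l, l) ∘ j ∘ l, c) ∘ j ∘ l
  Rebuild:  h(h(c ∘ g(j, c, j) ∘ g(j, j, l) ∘ j ∘ l, c ∘ d(c) ∘ d(j) ∘ h(l, l) ∘ j ∘ l), h(c ∘ h(l, l) ∘ j ∘ l, c) ∘ j ∘ l)
Right:  h(h(l ∘ c ∘ g(j, c, j) ∘ g(j, j, l) ∘ j, d(c) ∘ l ∘ h(l, l) ∘ d(j) ∘ c ∘ j), (l ∘ h(c ∘ h(l, l) ∘ l ∘ j, c)) ∘ j)
  Focus inside:  (l ∘ h(c ∘ h(l, l) ∘ l ∘ j, c)) ∘ j
  Flatten:  l ∘ h(c ∘ h(l, l) ∘ l ∘ j, c) ∘ j
  Simplify inside:  h(c ∘ h(l, l) ∘ l ∘ j, c)  →  h(c ∘ h(l, l) ∘ j ∘ l, c)
  Sort arguments:  h(c ∘ h(l, l) ∘ j ∘ l, c) ∘ j ∘ l
  Reassemble:  h(h(c ∘ g(j, c, j) ∘ g(j, j, l) ∘ j ∘ l, c ∘ d(c) ∘ d(j) ∘ h(l, l) ∘ j ∘ l), h(c ∘ h(l, l) ∘ j ∘ l, c) ∘ j ∘ l)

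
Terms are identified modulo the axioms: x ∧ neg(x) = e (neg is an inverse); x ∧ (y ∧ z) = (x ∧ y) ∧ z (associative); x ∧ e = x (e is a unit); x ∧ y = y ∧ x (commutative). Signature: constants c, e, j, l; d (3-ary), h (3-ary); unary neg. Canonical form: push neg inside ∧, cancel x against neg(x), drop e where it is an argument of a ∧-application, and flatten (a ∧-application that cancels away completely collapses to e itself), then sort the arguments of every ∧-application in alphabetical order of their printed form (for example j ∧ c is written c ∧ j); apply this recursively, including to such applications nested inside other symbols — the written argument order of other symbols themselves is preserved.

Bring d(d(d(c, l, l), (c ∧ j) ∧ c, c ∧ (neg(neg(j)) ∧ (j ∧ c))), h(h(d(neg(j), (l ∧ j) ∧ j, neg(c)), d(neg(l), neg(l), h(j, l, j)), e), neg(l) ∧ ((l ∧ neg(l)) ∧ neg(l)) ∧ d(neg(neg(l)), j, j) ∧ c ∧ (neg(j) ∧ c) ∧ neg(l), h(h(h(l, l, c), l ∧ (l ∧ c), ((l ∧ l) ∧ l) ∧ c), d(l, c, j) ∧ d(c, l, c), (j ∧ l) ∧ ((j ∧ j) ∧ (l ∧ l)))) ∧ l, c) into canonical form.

Answer: d(d(d(c, l, l), c ∧ c ∧ j, c ∧ c ∧ j ∧ j), h(h(d(neg(j), j ∧ j ∧ l, neg(c)), d(neg(l), neg(l), h(j, l, j)), e), c ∧ c ∧ d(l, j, j) ∧ neg(j) ∧ neg(l) ∧ neg(l) ∧ neg(l), h(h(h(l, l, c), c ∧ l ∧ l, c ∧ l ∧ l ∧ l), d(c, l, c) ∧ d(l, c, j), j ∧ j ∧ j ∧ l ∧ l ∧ l)) ∧ l, c)

Derivation:
Descend into:  h(h(d(neg(j), (l ∧ j) ∧ j, neg(c)), d(neg(l), neg(l), h(j, l, j)), e), neg(l) ∧ ((l ∧ neg(l)) ∧ neg(l)) ∧ d(neg(neg(l)), j, j) ∧ c ∧ (neg(j) ∧ c) ∧ neg(l), h(h(h(l, l, c), l ∧ (l ∧ c), ((l ∧ l) ∧ l) ∧ c), d(l, c, j) ∧ d(c, l, c), (j ∧ l) ∧ ((j ∧ j) ∧ (l ∧ l)))) ∧ l
Push neg inside:  distribute neg over ∧ and collapse double neg
Collect terms:  h(h(d(neg(j), j ∧ j ∧ l, neg(c)), d(neg(l), neg(l), h(j, l, j)), e), c ∧ c ∧ d(l, j, j) ∧ neg(j) ∧ neg(l) ∧ neg(l) ∧ neg(l), h(h(h(l, l, c), c ∧ l ∧ l, c ∧ l ∧ l ∧ l), d(c, l, c) ∧ d(l, c, j), j ∧ j ∧ j ∧ l ∧ l ∧ l)) ∧ l
Put back:  d(d(d(c, l, l), c ∧ c ∧ j, c ∧ c ∧ j ∧ j), h(h(d(neg(j), j ∧ j ∧ l, neg(c)), d(neg(l), neg(l), h(j, l, j)), e), c ∧ c ∧ d(l, j, j) ∧ neg(j) ∧ neg(l) ∧ neg(l) ∧ neg(l), h(h(h(l, l, c), c ∧ l ∧ l, c ∧ l ∧ l ∧ l), d(c, l, c) ∧ d(l, c, j), j ∧ j ∧ j ∧ l ∧ l ∧ l)) ∧ l, c)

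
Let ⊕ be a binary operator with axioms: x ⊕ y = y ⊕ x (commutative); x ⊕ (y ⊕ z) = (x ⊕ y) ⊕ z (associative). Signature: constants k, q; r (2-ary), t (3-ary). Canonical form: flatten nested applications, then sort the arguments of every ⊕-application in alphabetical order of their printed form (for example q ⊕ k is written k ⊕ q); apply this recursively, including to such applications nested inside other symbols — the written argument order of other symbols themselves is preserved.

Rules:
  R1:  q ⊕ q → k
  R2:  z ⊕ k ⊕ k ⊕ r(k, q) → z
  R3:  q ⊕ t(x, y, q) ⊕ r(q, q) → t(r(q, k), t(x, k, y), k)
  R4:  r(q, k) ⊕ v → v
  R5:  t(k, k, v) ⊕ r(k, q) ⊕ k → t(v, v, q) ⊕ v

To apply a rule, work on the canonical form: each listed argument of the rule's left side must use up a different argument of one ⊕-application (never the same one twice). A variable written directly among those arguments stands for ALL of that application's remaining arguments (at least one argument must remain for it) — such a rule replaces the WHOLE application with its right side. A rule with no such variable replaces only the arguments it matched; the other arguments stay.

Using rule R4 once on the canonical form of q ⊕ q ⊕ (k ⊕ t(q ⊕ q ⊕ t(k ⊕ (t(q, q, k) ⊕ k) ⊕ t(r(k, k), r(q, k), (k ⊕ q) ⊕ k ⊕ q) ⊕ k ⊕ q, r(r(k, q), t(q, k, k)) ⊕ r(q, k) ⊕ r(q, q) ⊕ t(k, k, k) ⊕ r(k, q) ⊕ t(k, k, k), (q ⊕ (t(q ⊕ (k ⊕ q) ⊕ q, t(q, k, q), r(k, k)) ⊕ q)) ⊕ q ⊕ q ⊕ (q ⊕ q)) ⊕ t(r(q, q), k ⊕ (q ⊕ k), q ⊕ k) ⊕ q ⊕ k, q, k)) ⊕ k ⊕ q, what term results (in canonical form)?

Canonical form:  k ⊕ k ⊕ q ⊕ q ⊕ q ⊕ t(k ⊕ q ⊕ q ⊕ q ⊕ t(k ⊕ k ⊕ k ⊕ q ⊕ t(q, q, k) ⊕ t(r(k, k), r(q, k), k ⊕ k ⊕ q ⊕ q), r(k, q) ⊕ r(q, k) ⊕ r(q, q) ⊕ r(r(k, q), t(q, k, k)) ⊕ t(k, k, k) ⊕ t(k, k, k), q ⊕ q ⊕ q ⊕ q ⊕ q ⊕ q ⊕ t(k ⊕ q ⊕ q ⊕ q, t(q, k, q), r(k, k))) ⊕ t(r(q, q), k ⊕ k ⊕ q, k ⊕ q), q, k)
Match R4:  consume r(q, k);  v := r(k, q) ⊕ r(q, q) ⊕ r(r(k, q), t(q, k, k)) ⊕ t(k, k, k) ⊕ t(k, k, k)
The extension variable absorbs all remaining arguments, so the whole application is rewritten.
Result:  k ⊕ k ⊕ q ⊕ q ⊕ q ⊕ t(k ⊕ q ⊕ q ⊕ q ⊕ t(k ⊕ k ⊕ k ⊕ q ⊕ t(q, q, k) ⊕ t(r(k, k), r(q, k), k ⊕ k ⊕ q ⊕ q), r(k, q) ⊕ r(q, q) ⊕ r(r(k, q), t(q, k, k)) ⊕ t(k, k, k) ⊕ t(k, k, k), q ⊕ q ⊕ q ⊕ q ⊕ q ⊕ q ⊕ t(k ⊕ q ⊕ q ⊕ q, t(q, k, q), r(k, k))) ⊕ t(r(q, q), k ⊕ k ⊕ q, k ⊕ q), q, k)

Answer: k ⊕ k ⊕ q ⊕ q ⊕ q ⊕ t(k ⊕ q ⊕ q ⊕ q ⊕ t(k ⊕ k ⊕ k ⊕ q ⊕ t(q, q, k) ⊕ t(r(k, k), r(q, k), k ⊕ k ⊕ q ⊕ q), r(k, q) ⊕ r(q, q) ⊕ r(r(k, q), t(q, k, k)) ⊕ t(k, k, k) ⊕ t(k, k, k), q ⊕ q ⊕ q ⊕ q ⊕ q ⊕ q ⊕ t(k ⊕ q ⊕ q ⊕ q, t(q, k, q), r(k, k))) ⊕ t(r(q, q), k ⊕ k ⊕ q, k ⊕ q), q, k)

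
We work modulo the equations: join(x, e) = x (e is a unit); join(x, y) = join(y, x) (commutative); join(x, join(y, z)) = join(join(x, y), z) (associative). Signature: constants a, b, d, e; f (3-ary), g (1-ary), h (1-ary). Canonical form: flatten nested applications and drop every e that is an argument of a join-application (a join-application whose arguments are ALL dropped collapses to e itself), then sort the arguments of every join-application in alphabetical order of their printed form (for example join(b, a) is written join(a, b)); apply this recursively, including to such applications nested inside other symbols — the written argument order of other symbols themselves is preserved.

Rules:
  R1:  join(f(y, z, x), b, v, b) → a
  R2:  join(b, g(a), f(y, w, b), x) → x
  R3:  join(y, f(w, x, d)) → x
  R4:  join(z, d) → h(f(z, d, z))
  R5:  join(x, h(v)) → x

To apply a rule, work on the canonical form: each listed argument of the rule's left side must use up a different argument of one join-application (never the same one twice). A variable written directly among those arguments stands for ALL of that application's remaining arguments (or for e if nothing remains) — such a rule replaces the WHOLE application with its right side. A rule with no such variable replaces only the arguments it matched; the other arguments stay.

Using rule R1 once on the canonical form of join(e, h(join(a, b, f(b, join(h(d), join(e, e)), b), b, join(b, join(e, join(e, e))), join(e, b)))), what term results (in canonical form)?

Canonical form:  h(join(a, b, b, b, b, f(b, h(d), b)))
Apply R1:  consuming b, b, f(b, h(d), b);  v := join(a, b, b), x := b, y := b, z := h(d)
Every leftover argument binds to the variable; the entire application is replaced.
Giving:  h(a)

Answer: h(a)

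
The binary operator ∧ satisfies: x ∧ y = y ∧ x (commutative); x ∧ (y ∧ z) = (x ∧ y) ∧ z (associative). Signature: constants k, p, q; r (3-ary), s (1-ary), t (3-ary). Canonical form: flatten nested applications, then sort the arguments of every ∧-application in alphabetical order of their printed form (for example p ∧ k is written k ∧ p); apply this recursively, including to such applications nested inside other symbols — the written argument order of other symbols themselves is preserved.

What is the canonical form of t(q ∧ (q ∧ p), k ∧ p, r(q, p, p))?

Descend into:  q ∧ (q ∧ p)
Flatten:  q ∧ q ∧ p
Sort:  p ∧ q ∧ q
Reassemble:  t(p ∧ q ∧ q, k ∧ p, r(q, p, p))

Answer: t(p ∧ q ∧ q, k ∧ p, r(q, p, p))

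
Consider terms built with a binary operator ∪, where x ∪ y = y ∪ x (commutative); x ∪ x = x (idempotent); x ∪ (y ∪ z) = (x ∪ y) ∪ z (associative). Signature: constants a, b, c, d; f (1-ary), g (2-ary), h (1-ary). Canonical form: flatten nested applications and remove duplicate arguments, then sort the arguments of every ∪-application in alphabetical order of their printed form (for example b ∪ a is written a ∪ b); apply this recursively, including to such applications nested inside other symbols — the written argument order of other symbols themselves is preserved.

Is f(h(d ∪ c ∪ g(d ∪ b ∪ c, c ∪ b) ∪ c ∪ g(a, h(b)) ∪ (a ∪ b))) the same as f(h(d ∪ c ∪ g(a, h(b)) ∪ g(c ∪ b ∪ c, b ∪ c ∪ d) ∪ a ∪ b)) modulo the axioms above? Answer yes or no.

Answer: no — f(h(a ∪ b ∪ c ∪ d ∪ g(a, h(b)) ∪ g(b ∪ c ∪ d, b ∪ c))) vs f(h(a ∪ b ∪ c ∪ d ∪ g(a, h(b)) ∪ g(b ∪ c, b ∪ c ∪ d)))

Derivation:
Left:  f(h(d ∪ c ∪ g(d ∪ b ∪ c, c ∪ b) ∪ c ∪ g(a, h(b)) ∪ (a ∪ b)))
  Descend into:  d ∪ c ∪ g(d ∪ b ∪ c, c ∪ b) ∪ c ∪ g(a, h(b)) ∪ (a ∪ b)
  Flatten:  d ∪ c ∪ g(d ∪ b ∪ c, c ∪ b) ∪ c ∪ g(a, h(b)) ∪ a ∪ b
  Simplify inside:  g(d ∪ b ∪ c, c ∪ b)  →  g(b ∪ c ∪ d, b ∪ c)
  Drop duplicates:  drop duplicate c
  Sort arguments:  a ∪ b ∪ c ∪ d ∪ g(a, h(b)) ∪ g(b ∪ c ∪ d, b ∪ c)
  Reassemble:  f(h(a ∪ b ∪ c ∪ d ∪ g(a, h(b)) ∪ g(b ∪ c ∪ d, b ∪ c)))
Right:  f(h(d ∪ c ∪ g(a, h(b)) ∪ g(c ∪ b ∪ c, b ∪ c ∪ d) ∪ a ∪ b))
  Focus inside:  d ∪ c ∪ g(a, h(b)) ∪ g(c ∪ b ∪ c, b ∪ c ∪ d) ∪ a ∪ b
  Canonicalize subterm:  g(c ∪ b ∪ c, b ∪ c ∪ d)  →  g(b ∪ c, b ∪ c ∪ d)
  Sort:  a ∪ b ∪ c ∪ d ∪ g(a, h(b)) ∪ g(b ∪ c, b ∪ c ∪ d)
  Put back:  f(h(a ∪ b ∪ c ∪ d ∪ g(a, h(b)) ∪ g(b ∪ c, b ∪ c ∪ d)))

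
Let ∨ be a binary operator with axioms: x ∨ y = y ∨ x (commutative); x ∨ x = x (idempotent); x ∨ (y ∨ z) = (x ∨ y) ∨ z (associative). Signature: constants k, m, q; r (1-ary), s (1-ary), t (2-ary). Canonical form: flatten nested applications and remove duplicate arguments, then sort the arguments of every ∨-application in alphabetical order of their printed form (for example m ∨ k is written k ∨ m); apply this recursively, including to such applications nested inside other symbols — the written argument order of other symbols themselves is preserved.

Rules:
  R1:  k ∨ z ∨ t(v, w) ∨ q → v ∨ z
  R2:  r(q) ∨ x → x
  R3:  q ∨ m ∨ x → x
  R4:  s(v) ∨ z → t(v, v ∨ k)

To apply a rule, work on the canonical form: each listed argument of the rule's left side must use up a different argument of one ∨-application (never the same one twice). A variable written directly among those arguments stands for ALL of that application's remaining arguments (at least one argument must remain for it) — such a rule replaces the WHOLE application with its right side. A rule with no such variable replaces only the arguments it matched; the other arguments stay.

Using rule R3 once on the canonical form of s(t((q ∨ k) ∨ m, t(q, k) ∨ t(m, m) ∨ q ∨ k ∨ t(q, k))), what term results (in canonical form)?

Canonical form:  s(t(k ∨ m ∨ q, k ∨ q ∨ t(m, m) ∨ t(q, k)))
R3 matches:  uses m, q;  x := k
Every leftover argument binds to the variable; the entire application is replaced.
Giving:  s(t(k, k ∨ q ∨ t(m, m) ∨ t(q, k)))

Answer: s(t(k, k ∨ q ∨ t(m, m) ∨ t(q, k)))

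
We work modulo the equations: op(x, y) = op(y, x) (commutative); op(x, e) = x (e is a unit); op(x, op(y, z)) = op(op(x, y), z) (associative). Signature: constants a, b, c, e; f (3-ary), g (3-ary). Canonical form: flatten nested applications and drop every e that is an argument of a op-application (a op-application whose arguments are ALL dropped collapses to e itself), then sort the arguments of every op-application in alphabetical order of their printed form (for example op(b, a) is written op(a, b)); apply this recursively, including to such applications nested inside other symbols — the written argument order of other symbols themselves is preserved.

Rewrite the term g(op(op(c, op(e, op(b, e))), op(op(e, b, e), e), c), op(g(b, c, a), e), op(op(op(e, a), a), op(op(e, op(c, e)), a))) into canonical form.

Focus inside:  op(op(c, op(e, op(b, e))), op(op(e, b, e), e), c)
Flatten:  op(c, e, b, e, e, b, e, e, c)
Unit:  drop e (×5)
Sort:  op(b, b, c, c)
Reassemble:  g(op(b, b, c, c), g(b, c, a), op(a, a, a, c))

Answer: g(op(b, b, c, c), g(b, c, a), op(a, a, a, c))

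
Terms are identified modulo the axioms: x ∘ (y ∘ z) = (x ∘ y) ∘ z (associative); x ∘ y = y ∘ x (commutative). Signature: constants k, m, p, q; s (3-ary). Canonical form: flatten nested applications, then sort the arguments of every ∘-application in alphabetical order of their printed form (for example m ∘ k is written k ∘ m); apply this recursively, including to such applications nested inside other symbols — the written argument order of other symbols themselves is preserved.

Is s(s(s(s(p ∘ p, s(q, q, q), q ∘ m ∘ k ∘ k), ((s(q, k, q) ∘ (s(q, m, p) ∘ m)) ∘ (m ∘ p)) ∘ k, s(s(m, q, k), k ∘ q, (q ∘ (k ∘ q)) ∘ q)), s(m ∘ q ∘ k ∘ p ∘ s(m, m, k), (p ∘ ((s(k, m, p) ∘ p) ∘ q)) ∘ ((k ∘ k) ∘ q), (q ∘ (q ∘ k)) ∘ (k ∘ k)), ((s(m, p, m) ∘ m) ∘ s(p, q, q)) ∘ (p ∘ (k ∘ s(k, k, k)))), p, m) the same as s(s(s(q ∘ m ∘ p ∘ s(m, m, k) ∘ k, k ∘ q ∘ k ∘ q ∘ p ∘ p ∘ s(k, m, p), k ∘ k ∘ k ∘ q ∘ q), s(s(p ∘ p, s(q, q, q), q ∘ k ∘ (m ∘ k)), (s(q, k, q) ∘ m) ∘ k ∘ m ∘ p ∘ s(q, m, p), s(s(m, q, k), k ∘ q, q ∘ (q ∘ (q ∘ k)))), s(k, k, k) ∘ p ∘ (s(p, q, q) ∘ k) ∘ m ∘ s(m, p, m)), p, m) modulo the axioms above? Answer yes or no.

Answer: no — s(s(s(s(p ∘ p, s(q, q, q), k ∘ k ∘ m ∘ q), k ∘ m ∘ m ∘ p ∘ s(q, k, q) ∘ s(q, m, p), s(s(m, q, k), k ∘ q, k ∘ q ∘ q ∘ q)), s(k ∘ m ∘ p ∘ q ∘ s(m, m, k), k ∘ k ∘ p ∘ p ∘ q ∘ q ∘ s(k, m, p), k ∘ k ∘ k ∘ q ∘ q), k ∘ m ∘ p ∘ s(k, k, k) ∘ s(m, p, m) ∘ s(p, q, q)), p, m) vs s(s(s(k ∘ m ∘ p ∘ q ∘ s(m, m, k), k ∘ k ∘ p ∘ p ∘ q ∘ q ∘ s(k, m, p), k ∘ k ∘ k ∘ q ∘ q), s(s(p ∘ p, s(q, q, q), k ∘ k ∘ m ∘ q), k ∘ m ∘ m ∘ p ∘ s(q, k, q) ∘ s(q, m, p), s(s(m, q, k), k ∘ q, k ∘ q ∘ q ∘ q)), k ∘ m ∘ p ∘ s(k, k, k) ∘ s(m, p, m) ∘ s(p, q, q)), p, m)

Derivation:
Left:  s(s(s(s(p ∘ p, s(q, q, q), q ∘ m ∘ k ∘ k), ((s(q, k, q) ∘ (s(q, m, p) ∘ m)) ∘ (m ∘ p)) ∘ k, s(s(m, q, k), k ∘ q, (q ∘ (k ∘ q)) ∘ q)), s(m ∘ q ∘ k ∘ p ∘ s(m, m, k), (p ∘ ((s(k, m, p) ∘ p) ∘ q)) ∘ ((k ∘ k) ∘ q), (q ∘ (q ∘ k)) ∘ (k ∘ k)), ((s(m, p, m) ∘ m) ∘ s(p, q, q)) ∘ (p ∘ (k ∘ s(k, k, k)))), p, m)
  Work inside:  ((s(m, p, m) ∘ m) ∘ s(p, q, q)) ∘ (p ∘ (k ∘ s(k, k, k)))
  Flatten:  s(m, p, m) ∘ m ∘ s(p, q, q) ∘ p ∘ k ∘ s(k, k, k)
  Order the arguments:  k ∘ m ∘ p ∘ s(k, k, k) ∘ s(m, p, m) ∘ s(p, q, q)
  Put back:  s(s(s(s(p ∘ p, s(q, q, q), k ∘ k ∘ m ∘ q), k ∘ m ∘ m ∘ p ∘ s(q, k, q) ∘ s(q, m, p), s(s(m, q, k), k ∘ q, k ∘ q ∘ q ∘ q)), s(k ∘ m ∘ p ∘ q ∘ s(m, m, k), k ∘ k ∘ p ∘ p ∘ q ∘ q ∘ s(k, m, p), k ∘ k ∘ k ∘ q ∘ q), k ∘ m ∘ p ∘ s(k, k, k) ∘ s(m, p, m) ∘ s(p, q, q)), p, m)
Right:  s(s(s(q ∘ m ∘ p ∘ s(m, m, k) ∘ k, k ∘ q ∘ k ∘ q ∘ p ∘ p ∘ s(k, m, p), k ∘ k ∘ k ∘ q ∘ q), s(s(p ∘ p, s(q, q, q), q ∘ k ∘ (m ∘ k)), (s(q, k, q) ∘ m) ∘ k ∘ m ∘ p ∘ s(q, m, p), s(s(m, q, k), k ∘ q, q ∘ (q ∘ (q ∘ k)))), s(k, k, k) ∘ p ∘ (s(p, q, q) ∘ k) ∘ m ∘ s(m, p, m)), p, m)
  Focus inside:  s(k, k, k) ∘ p ∘ (s(p, q, q) ∘ k) ∘ m ∘ s(m, p, m)
  Merge nested applications:  s(k, k, k) ∘ p ∘ s(p, q, q) ∘ k ∘ m ∘ s(m, p, m)
  Sort:  k ∘ m ∘ p ∘ s(k, k, k) ∘ s(m, p, m) ∘ s(p, q, q)
  Put back:  s(s(s(k ∘ m ∘ p ∘ q ∘ s(m, m, k), k ∘ k ∘ p ∘ p ∘ q ∘ q ∘ s(k, m, p), k ∘ k ∘ k ∘ q ∘ q), s(s(p ∘ p, s(q, q, q), k ∘ k ∘ m ∘ q), k ∘ m ∘ m ∘ p ∘ s(q, k, q) ∘ s(q, m, p), s(s(m, q, k), k ∘ q, k ∘ q ∘ q ∘ q)), k ∘ m ∘ p ∘ s(k, k, k) ∘ s(m, p, m) ∘ s(p, q, q)), p, m)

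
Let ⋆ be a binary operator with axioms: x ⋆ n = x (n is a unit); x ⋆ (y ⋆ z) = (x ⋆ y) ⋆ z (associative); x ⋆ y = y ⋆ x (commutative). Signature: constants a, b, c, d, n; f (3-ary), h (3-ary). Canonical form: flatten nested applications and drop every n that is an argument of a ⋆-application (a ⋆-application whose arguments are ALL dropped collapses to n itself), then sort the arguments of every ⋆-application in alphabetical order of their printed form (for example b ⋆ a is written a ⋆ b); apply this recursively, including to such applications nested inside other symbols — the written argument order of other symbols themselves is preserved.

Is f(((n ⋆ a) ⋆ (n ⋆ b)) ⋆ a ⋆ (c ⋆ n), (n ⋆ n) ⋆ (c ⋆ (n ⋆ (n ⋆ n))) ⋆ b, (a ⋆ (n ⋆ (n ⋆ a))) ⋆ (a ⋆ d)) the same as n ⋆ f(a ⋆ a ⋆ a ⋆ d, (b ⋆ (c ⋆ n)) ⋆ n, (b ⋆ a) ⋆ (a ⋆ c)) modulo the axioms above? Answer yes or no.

Left:  f(((n ⋆ a) ⋆ (n ⋆ b)) ⋆ a ⋆ (c ⋆ n), (n ⋆ n) ⋆ (c ⋆ (n ⋆ (n ⋆ n))) ⋆ b, (a ⋆ (n ⋆ (n ⋆ a))) ⋆ (a ⋆ d))
  Work inside:  (n ⋆ n) ⋆ (c ⋆ (n ⋆ (n ⋆ n))) ⋆ b
  Merge nested applications:  n ⋆ n ⋆ c ⋆ n ⋆ n ⋆ n ⋆ b
  Units out:  drop n (×5)
  Sort arguments:  b ⋆ c
  Reassemble:  f(a ⋆ a ⋆ b ⋆ c, b ⋆ c, a ⋆ a ⋆ a ⋆ d)
Right:  n ⋆ f(a ⋆ a ⋆ a ⋆ d, (b ⋆ (c ⋆ n)) ⋆ n, (b ⋆ a) ⋆ (a ⋆ c))
  Simplify inside:  f(a ⋆ a ⋆ a ⋆ d, (b ⋆ (c ⋆ n)) ⋆ n, (b ⋆ a) ⋆ (a ⋆ c))  →  f(a ⋆ a ⋆ a ⋆ d, b ⋆ c, a ⋆ a ⋆ b ⋆ c)
  Unit:  drop n
  Order the arguments:  f(a ⋆ a ⋆ a ⋆ d, b ⋆ c, a ⋆ a ⋆ b ⋆ c)

Answer: no — f(a ⋆ a ⋆ b ⋆ c, b ⋆ c, a ⋆ a ⋆ a ⋆ d) vs f(a ⋆ a ⋆ a ⋆ d, b ⋆ c, a ⋆ a ⋆ b ⋆ c)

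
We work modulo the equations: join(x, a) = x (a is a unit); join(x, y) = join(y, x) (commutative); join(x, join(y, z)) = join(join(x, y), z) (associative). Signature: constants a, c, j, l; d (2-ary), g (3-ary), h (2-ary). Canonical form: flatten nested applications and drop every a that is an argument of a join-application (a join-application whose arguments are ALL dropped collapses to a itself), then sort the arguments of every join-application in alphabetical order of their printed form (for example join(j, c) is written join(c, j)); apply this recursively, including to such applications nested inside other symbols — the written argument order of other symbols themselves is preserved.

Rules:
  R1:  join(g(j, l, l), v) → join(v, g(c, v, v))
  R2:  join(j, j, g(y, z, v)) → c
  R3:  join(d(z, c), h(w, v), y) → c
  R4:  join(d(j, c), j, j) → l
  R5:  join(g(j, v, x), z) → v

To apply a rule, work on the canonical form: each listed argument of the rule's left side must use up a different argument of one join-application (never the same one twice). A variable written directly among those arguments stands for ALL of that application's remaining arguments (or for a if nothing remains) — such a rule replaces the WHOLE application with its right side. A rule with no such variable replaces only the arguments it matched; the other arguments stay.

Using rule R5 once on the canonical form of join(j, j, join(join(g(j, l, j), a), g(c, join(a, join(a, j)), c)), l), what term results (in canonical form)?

Canonical form:  join(g(c, j, c), g(j, l, j), j, j, l)
Apply R5:  consuming g(j, l, j);  v := l, x := j, z := join(g(c, j, c), j, j, l)
The variable takes the whole remainder — replace the entire application.
Giving:  l

Answer: l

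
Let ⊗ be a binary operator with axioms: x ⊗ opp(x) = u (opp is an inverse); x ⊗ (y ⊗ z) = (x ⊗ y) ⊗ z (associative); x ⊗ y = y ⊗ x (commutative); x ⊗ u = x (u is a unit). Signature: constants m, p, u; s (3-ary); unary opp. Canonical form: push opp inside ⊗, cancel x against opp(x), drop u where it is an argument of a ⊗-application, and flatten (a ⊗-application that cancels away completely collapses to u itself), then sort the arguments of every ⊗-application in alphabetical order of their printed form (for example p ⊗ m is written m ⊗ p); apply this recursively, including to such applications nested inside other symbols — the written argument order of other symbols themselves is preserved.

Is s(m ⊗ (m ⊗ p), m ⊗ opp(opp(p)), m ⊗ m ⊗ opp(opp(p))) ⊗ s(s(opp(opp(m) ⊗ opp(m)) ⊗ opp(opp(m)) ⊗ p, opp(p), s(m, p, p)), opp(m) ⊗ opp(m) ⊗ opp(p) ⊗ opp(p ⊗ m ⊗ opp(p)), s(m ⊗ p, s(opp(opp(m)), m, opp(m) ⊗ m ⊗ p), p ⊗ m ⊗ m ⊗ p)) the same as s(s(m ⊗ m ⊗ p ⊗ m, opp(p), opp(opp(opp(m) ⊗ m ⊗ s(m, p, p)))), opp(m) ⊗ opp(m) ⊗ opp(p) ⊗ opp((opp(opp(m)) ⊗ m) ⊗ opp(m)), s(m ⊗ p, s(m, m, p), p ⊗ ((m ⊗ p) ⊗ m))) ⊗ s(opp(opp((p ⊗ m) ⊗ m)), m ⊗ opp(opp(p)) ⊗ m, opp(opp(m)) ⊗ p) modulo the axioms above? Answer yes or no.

Left:  s(m ⊗ (m ⊗ p), m ⊗ opp(opp(p)), m ⊗ m ⊗ opp(opp(p))) ⊗ s(s(opp(opp(m) ⊗ opp(m)) ⊗ opp(opp(m)) ⊗ p, opp(p), s(m, p, p)), opp(m) ⊗ opp(m) ⊗ opp(p) ⊗ opp(p ⊗ m ⊗ opp(p)), s(m ⊗ p, s(opp(opp(m)), m, opp(m) ⊗ m ⊗ p), p ⊗ m ⊗ m ⊗ p))
  Push opp inside:  distribute opp over ⊗ and collapse double opp
  Combine occurrences:  s(m ⊗ m ⊗ p, m ⊗ p, m ⊗ m ⊗ p) ⊗ s(s(m ⊗ m ⊗ m ⊗ p, opp(p), s(m, p, p)), opp(m) ⊗ opp(m) ⊗ opp(m) ⊗ opp(p), s(m ⊗ p, s(m, m, p), m ⊗ m ⊗ p ⊗ p))
Right:  s(s(m ⊗ m ⊗ p ⊗ m, opp(p), opp(opp(opp(m) ⊗ m ⊗ s(m, p, p)))), opp(m) ⊗ opp(m) ⊗ opp(p) ⊗ opp((opp(opp(m)) ⊗ m) ⊗ opp(m)), s(m ⊗ p, s(m, m, p), p ⊗ ((m ⊗ p) ⊗ m))) ⊗ s(opp(opp((p ⊗ m) ⊗ m)), m ⊗ opp(opp(p)) ⊗ m, opp(opp(m)) ⊗ p)
  Push opp inside:  distribute opp over ⊗ and collapse double opp
  Collect terms:  s(s(m ⊗ m ⊗ m ⊗ p, opp(p), s(m, p, p)), opp(m) ⊗ opp(m) ⊗ opp(m) ⊗ opp(p), s(m ⊗ p, s(m, m, p), m ⊗ m ⊗ p ⊗ p)) ⊗ s(m ⊗ m ⊗ p, m ⊗ m ⊗ p, m ⊗ p)
  Order the arguments:  s(m ⊗ m ⊗ p, m ⊗ m ⊗ p, m ⊗ p) ⊗ s(s(m ⊗ m ⊗ m ⊗ p, opp(p), s(m, p, p)), opp(m) ⊗ opp(m) ⊗ opp(m) ⊗ opp(p), s(m ⊗ p, s(m, m, p), m ⊗ m ⊗ p ⊗ p))

Answer: no — s(m ⊗ m ⊗ p, m ⊗ p, m ⊗ m ⊗ p) ⊗ s(s(m ⊗ m ⊗ m ⊗ p, opp(p), s(m, p, p)), opp(m) ⊗ opp(m) ⊗ opp(m) ⊗ opp(p), s(m ⊗ p, s(m, m, p), m ⊗ m ⊗ p ⊗ p)) vs s(m ⊗ m ⊗ p, m ⊗ m ⊗ p, m ⊗ p) ⊗ s(s(m ⊗ m ⊗ m ⊗ p, opp(p), s(m, p, p)), opp(m) ⊗ opp(m) ⊗ opp(m) ⊗ opp(p), s(m ⊗ p, s(m, m, p), m ⊗ m ⊗ p ⊗ p))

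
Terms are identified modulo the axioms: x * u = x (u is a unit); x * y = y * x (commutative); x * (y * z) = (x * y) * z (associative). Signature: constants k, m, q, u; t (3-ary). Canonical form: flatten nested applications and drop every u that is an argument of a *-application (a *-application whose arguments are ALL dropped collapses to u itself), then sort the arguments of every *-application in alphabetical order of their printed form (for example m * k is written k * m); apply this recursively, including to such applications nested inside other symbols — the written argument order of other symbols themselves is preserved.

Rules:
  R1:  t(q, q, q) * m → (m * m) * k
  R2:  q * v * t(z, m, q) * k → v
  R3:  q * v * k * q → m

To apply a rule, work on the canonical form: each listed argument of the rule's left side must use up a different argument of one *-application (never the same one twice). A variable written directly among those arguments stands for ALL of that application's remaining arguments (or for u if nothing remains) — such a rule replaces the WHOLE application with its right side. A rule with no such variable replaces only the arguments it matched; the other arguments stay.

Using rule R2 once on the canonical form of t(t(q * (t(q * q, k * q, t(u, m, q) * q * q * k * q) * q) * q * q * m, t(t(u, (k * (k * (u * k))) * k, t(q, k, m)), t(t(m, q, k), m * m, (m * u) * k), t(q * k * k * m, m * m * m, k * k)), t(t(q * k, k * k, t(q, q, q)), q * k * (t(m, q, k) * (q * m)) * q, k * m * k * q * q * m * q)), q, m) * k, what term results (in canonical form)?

Canonical form:  k * t(t(m * q * q * q * q * t(q * q, k * q, k * q * q * q * t(u, m, q)), t(t(u, k * k * k * k, t(q, k, m)), t(t(m, q, k), m * m, k * m), t(k * k * m * q, m * m * m, k * k)), t(t(k * q, k * k, t(q, q, q)), k * m * q * q * q * t(m, q, k), k * k * m * m * q * q * q)), q, m)
R2 matches:  uses k, q, t(u, m, q);  v := q * q, z := u
The variable takes the whole remainder — replace the entire application.
New term:  k * t(t(m * q * q * q * q * t(q * q, k * q, q * q), t(t(u, k * k * k * k, t(q, k, m)), t(t(m, q, k), m * m, k * m), t(k * k * m * q, m * m * m, k * k)), t(t(k * q, k * k, t(q, q, q)), k * m * q * q * q * t(m, q, k), k * k * m * m * q * q * q)), q, m)

Answer: k * t(t(m * q * q * q * q * t(q * q, k * q, q * q), t(t(u, k * k * k * k, t(q, k, m)), t(t(m, q, k), m * m, k * m), t(k * k * m * q, m * m * m, k * k)), t(t(k * q, k * k, t(q, q, q)), k * m * q * q * q * t(m, q, k), k * k * m * m * q * q * q)), q, m)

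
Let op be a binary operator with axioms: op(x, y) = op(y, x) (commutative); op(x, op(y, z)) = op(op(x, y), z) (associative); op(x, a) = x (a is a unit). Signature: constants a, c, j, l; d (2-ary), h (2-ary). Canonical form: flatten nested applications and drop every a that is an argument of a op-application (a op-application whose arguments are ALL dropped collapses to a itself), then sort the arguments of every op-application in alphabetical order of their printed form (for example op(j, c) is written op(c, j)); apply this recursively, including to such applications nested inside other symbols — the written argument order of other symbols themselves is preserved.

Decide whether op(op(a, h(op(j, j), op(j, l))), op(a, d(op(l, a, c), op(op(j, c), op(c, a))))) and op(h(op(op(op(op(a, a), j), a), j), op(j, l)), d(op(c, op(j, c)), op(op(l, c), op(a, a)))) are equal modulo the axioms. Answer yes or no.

Answer: no — op(d(op(c, l), op(c, c, j)), h(op(j, j), op(j, l))) vs op(d(op(c, c, j), op(c, l)), h(op(j, j), op(j, l)))

Derivation:
Left:  op(op(a, h(op(j, j), op(j, l))), op(a, d(op(l, a, c), op(op(j, c), op(c, a)))))
  Merge nested applications:  op(a, h(op(j, j), op(j, l)), a, d(op(l, a, c), op(op(j, c), op(c, a))))
  Inside:  d(op(l, a, c), op(op(j, c), op(c, a)))  →  d(op(c, l), op(c, c, j))
  Units out:  drop a (×2)
  Order the arguments:  op(d(op(c, l), op(c, c, j)), h(op(j, j), op(j, l)))
Right:  op(h(op(op(op(op(a, a), j), a), j), op(j, l)), d(op(c, op(j, c)), op(op(l, c), op(a, a))))
  Canonicalize subterm:  h(op(op(op(op(a, a), j), a), j), op(j, l))  →  h(op(j, j), op(j, l))
  Simplify inside:  d(op(c, op(j, c)), op(op(l, c), op(a, a)))  →  d(op(c, c, j), op(c, l))
  Sort:  op(d(op(c, c, j), op(c, l)), h(op(j, j), op(j, l)))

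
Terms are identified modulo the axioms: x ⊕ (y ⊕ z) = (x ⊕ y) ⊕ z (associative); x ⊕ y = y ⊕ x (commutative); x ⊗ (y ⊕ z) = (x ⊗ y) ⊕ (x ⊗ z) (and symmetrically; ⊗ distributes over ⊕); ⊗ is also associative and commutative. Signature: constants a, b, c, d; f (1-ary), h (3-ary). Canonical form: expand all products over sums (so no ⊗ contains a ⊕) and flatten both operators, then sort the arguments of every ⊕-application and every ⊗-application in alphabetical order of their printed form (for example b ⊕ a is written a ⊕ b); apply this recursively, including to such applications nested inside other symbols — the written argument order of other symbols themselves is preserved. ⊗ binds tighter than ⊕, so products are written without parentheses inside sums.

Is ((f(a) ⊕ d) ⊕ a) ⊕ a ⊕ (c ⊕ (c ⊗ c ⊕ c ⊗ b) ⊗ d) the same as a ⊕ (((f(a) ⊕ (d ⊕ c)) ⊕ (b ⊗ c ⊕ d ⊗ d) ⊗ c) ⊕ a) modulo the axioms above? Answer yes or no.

Left:  ((f(a) ⊕ d) ⊕ a) ⊕ a ⊕ (c ⊕ (c ⊗ c ⊕ c ⊗ b) ⊗ d)
  Distribute:  f(a) ⊕ d ⊕ a ⊕ a ⊕ c ⊕ c ⊗ c ⊗ d ⊕ b ⊗ c ⊗ d
  Sort arguments:  a ⊕ a ⊕ b ⊗ c ⊗ d ⊕ c ⊕ c ⊗ c ⊗ d ⊕ d ⊕ f(a)
Right:  a ⊕ (((f(a) ⊕ (d ⊕ c)) ⊕ (b ⊗ c ⊕ d ⊗ d) ⊗ c) ⊕ a)
  Expand:  a ⊕ f(a) ⊕ d ⊕ c ⊕ b ⊗ c ⊗ c ⊕ c ⊗ d ⊗ d ⊕ a
  Order the arguments:  a ⊕ a ⊕ b ⊗ c ⊗ c ⊕ c ⊕ c ⊗ d ⊗ d ⊕ d ⊕ f(a)

Answer: no — a ⊕ a ⊕ b ⊗ c ⊗ d ⊕ c ⊕ c ⊗ c ⊗ d ⊕ d ⊕ f(a) vs a ⊕ a ⊕ b ⊗ c ⊗ c ⊕ c ⊕ c ⊗ d ⊗ d ⊕ d ⊕ f(a)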